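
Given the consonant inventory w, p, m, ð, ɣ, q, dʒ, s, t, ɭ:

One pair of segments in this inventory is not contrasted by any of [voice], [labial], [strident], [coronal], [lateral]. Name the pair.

w, m

On the given features, /w/ and /m/ have an identical profile: [+voice], [+labial], [−strident], [−coronal], [−lateral]. No other two segments in the inventory coincide on all 5 features. (They do differ in [nasal], [continuant], [round] and [dorsal], which are not among the given features.)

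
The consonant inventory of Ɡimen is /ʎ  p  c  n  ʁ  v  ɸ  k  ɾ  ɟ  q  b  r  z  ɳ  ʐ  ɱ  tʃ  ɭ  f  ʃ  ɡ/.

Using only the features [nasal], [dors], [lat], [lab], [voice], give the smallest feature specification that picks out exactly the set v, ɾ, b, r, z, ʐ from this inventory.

The class [+voice], [−nasal], [−lateral], [−dorsal] has exactly /v, ɾ, b, r, z, ʐ/ as its extension in this inventory. No smaller conjunction from the listed features achieves this: [−nasal, −lateral, −dorsal] alone would also admit /p, ɸ, tʃ, f, …/; [+voice, −lateral, −dorsal] alone would also admit /n, ɳ, ɱ/; [+voice, −nasal, −dorsal] alone would also admit /ɭ/; [+voice, −nasal, −lateral] alone would also admit /ʁ, ɟ, ɡ/; and checking the remaining three-feature bundles turns up none with this extension.

[+voice, −nasal, −lat, −dors]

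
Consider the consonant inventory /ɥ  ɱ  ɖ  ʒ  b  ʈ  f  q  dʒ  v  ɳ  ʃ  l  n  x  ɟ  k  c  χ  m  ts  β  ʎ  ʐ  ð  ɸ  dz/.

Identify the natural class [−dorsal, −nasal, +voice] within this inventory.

ɖ, ʒ, b, dʒ, v, l, β, ʐ, ð, dz

Eliminate segments failing any feature: /ɥ, q, x, ɟ, k, c, χ, ʎ/ are [+dorsal]; /ɱ, ɳ, n, m/ are [+nasal]; /ʈ, f, ʃ, ts, ɸ/ are [−voice]. The remaining /ɖ, ʒ, b, dʒ, v, l, β, ʐ, ð, dz/ satisfy [−dorsal], [−nasal], [+voice].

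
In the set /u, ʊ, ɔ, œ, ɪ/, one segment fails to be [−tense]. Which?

/u/ is the high back rounded tense vowel, which is [+tense]; the rest — /ɪ, œ, ʊ, ɔ/ — are [−tense].

u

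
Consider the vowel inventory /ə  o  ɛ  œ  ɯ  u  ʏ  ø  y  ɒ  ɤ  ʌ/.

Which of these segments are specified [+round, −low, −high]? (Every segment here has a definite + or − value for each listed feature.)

o, œ, ø

Eliminate segments failing any feature: /ə, ɛ, ɯ, ɤ, ʌ/ are [−round]; /u, ʏ, y/ are [+high]; /ɒ/ is [+low]. The remaining /o, œ, ø/ satisfy [+round], [−low], [−high].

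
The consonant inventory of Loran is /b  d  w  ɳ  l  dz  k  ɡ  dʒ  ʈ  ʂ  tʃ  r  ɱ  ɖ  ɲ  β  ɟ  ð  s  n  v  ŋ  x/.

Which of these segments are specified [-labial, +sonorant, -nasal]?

Checking each segment against [-labial], [+sonorant], [-nasal]: /l/ (alveolar lateral approximant), /r/ (alveolar trill) satisfy every feature; every other segment in the inventory fails at least one.

l, r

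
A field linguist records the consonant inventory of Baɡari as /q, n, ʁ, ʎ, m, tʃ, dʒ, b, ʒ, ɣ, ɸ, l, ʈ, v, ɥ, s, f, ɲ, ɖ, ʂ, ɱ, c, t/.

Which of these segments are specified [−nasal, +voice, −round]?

ʁ, ʎ, dʒ, b, ʒ, ɣ, l, v, ɖ

The [−nasal] segments are /q, ʁ, ʎ, tʃ, dʒ, b, ʒ, ɣ, ɸ, l, ʈ, v, ɥ, s, f, ɖ, ʂ, c, t/.
Intersecting with [+voice] gives /ʁ, ʎ, dʒ, b, ʒ, ɣ, l, v, ɥ, ɖ/.
Among these, [−round] leaves /ʁ, ʎ, dʒ, b, ʒ, ɣ, l, v, ɖ/.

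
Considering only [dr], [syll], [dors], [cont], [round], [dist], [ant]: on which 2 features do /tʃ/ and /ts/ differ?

[anterior], [distributed]

/tʃ/ is the voiceless postalveolar affricate and /ts/ is the voiceless alveolar affricate. Both are [+delayed release], [−syllabic], [−dorsal], [−continuant], [−round]. /tʃ/ is [−anterior] while /ts/ is [+anterior]; /tʃ/ is [+distributed] while /ts/ is [−distributed], so the distinguishing features are [anterior], [distributed].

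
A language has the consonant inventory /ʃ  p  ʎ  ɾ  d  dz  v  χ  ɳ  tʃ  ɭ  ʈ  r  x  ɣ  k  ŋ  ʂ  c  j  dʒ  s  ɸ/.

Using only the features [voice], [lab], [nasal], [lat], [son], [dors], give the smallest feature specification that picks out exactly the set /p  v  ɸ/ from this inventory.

The target set is precisely the extension of [+labial] in this inventory.

[+lab]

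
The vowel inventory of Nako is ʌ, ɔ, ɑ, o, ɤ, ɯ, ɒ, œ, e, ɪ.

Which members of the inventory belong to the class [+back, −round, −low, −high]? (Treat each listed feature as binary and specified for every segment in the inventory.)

Checking each segment against [+back], [−round], [−low], [−high]: /ʌ/ (mid back unrounded lax vowel), /ɤ/ (mid back unrounded tense vowel) satisfy every feature; every other segment in the inventory fails at least one.

ʌ, ɤ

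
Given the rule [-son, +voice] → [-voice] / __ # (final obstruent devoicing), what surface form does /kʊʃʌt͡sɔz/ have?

[kʊʃʌt͡sɔs]

The only segment in the rule's environment that also matches [-son, +voice] is /z/. Applying [-voice] turns the voiced alveolar fricative into /s/ (voiceless alveolar fricative), giving [kʊʃʌt͡sɔs].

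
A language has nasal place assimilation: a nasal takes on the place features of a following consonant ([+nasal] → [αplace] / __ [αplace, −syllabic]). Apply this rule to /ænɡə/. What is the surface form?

In /ænɡə/, the nasal /n/ precedes /ɡ/, which is [+dorsal]. The nasal assimilates in place, becoming the [+dorsal] nasal /ŋ/. The surface form is [æŋɡə].

[æŋɡə]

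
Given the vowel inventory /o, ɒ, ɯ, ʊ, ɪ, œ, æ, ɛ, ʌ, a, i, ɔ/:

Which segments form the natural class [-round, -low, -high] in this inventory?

ɛ, ʌ

Checking each segment against [-round], [-low], [-high]: /ɛ/ (mid front unrounded lax vowel), /ʌ/ (mid back unrounded lax vowel) satisfy every feature; every other segment in the inventory fails at least one.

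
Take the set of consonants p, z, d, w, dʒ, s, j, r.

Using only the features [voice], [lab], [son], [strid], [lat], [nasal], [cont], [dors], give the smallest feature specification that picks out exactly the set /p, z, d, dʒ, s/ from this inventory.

[-son]

Every target segment is [-sonorant] and no other inventory member is, so one feature is enough.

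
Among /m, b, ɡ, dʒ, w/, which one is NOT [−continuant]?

Every segment except /w/ is [−continuant]. /w/ (labial-velar glide) is [+continuant], so it is the exception.

w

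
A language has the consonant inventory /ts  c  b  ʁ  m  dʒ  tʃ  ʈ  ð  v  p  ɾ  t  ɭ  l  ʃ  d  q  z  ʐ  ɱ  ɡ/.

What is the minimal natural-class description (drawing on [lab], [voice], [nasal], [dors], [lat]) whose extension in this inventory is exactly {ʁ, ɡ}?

/ʁ, ɡ/ are all [+voice], [+dorsal], and no other segment in the inventory matches both values. Dropping any one of them over-generates: [+dorsal] alone would also admit /c, q/; [+voice] alone would also admit /b, m, dʒ, ð, …/. No other single listed feature picks out exactly this set either, so fewer than two features will not do.

[+voice, +dors]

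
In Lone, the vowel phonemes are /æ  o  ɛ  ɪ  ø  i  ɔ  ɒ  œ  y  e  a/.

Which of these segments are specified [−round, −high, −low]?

ɛ, e

Eliminate segments failing any feature: /æ, a/ are [+low]; /o, ø, ɔ, ɒ, œ, y/ are [+round]; /ɪ, i/ are [+high]. The remaining /ɛ, e/ satisfy [−round], [−high], [−low].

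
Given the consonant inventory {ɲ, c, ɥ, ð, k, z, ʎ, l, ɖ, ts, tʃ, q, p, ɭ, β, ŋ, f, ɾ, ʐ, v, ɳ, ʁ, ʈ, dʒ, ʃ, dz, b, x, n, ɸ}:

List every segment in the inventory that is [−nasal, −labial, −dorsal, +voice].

The [−nasal] segments are /c, ɥ, ð, k, z, ʎ, l, ɖ, ts, tʃ, q, p, ɭ, β, f, ɾ, ʐ, v, ʁ, ʈ, dʒ, ʃ, dz, b, x, ɸ/.
Intersecting with [−labial] gives /c, ð, k, z, ʎ, l, ɖ, ts, tʃ, q, ɭ, ɾ, ʐ, ʁ, ʈ, dʒ, ʃ, dz, x/.
Within that set, [−dorsal] gives /ð, z, l, ɖ, ts, tʃ, ɭ, ɾ, ʐ, ʈ, dʒ, ʃ, dz/.
Then [+voice] leaves /ð, z, l, ɖ, ɭ, ɾ, ʐ, dʒ, dz/.

ð, z, l, ɖ, ɭ, ɾ, ʐ, dʒ, dz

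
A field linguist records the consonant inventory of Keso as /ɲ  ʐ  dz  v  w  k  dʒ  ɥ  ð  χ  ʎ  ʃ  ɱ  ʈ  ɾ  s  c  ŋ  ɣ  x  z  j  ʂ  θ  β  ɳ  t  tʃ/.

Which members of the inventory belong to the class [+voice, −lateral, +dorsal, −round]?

Eliminate segments failing any feature: /ʐ, dz, v, dʒ, ð, ɱ, ɾ, z, β, ɳ/ are [−dorsal]; /w, ɥ/ are [+round]; /k, χ, ʃ, ʈ, s, c, x, ʂ, θ, t, tʃ/ are [−voice]; /ʎ/ is [+lateral]. The remaining /ɲ, ŋ, ɣ, j/ satisfy [+voice], [−lateral], [+dorsal], [−round].

ɲ, ŋ, ɣ, j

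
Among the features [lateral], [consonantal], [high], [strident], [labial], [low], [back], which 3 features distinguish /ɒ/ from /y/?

/ɒ/ (low back rounded vowel) and /y/ (high front rounded tense vowel) agree on [−lateral], [−consonantal], [−strident], [+labial]. They differ on [high] (/ɒ/ [−], /y/ [+]), [low] (/ɒ/ [+], /y/ [−]), [back] (/ɒ/ [+], /y/ [−]).

[high], [low], [back]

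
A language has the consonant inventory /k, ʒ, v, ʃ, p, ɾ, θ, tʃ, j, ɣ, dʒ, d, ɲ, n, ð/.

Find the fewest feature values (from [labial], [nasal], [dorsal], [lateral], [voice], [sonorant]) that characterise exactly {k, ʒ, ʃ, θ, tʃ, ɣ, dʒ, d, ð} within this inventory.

/k, ʒ, ʃ, θ, tʃ, ɣ, dʒ, d, ð/ are all [-sonorant], [-labial], and no other segment in the inventory matches both values. Dropping any one of them over-generates: [-labial] alone would also admit /ɾ, j, ɲ, n/; [-sonorant] alone would also admit /v, p/. No other single listed feature picks out exactly this set either, so fewer than two features will not do.

[-sonorant, -labial]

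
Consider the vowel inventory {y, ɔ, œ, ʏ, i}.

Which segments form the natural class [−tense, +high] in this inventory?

Eliminate segments failing any feature: /y, i/ are [+tense]; /ɔ, œ/ are [−high]. The remaining /ʏ/ satisfy [−tense], [+high].

ʏ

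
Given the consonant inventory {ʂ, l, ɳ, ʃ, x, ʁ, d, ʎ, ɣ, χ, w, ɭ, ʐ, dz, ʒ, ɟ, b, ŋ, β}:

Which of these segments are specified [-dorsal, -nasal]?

ʂ, l, ʃ, d, ɭ, ʐ, dz, ʒ, b, β

First, the [-dorsal] segments are /ʂ, l, ɳ, ʃ, d, ɭ, ʐ, dz, ʒ, b, β/.
Among these, [-nasal] leaves /ʂ, l, ʃ, d, ɭ, ʐ, dz, ʒ, b, β/.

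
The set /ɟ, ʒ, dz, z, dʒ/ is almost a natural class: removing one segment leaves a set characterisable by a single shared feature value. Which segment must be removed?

ɟ

/z, dʒ, dz, ʒ/ are all [+strident], but /ɟ/ (voiced palatal stop) is [−strident]. No other single segment can be removed to leave a set sharing one feature value that the removed segment lacks, so /ɟ/ is the odd one out.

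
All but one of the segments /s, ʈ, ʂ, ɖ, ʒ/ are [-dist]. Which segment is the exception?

ʒ

Every segment except /ʒ/ is [-distributed]. /ʒ/ (voiced postalveolar fricative) is [+distributed], so it is the exception.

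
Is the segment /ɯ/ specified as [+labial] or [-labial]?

As the high back unrounded vowel, /ɯ/ is [-labial].

[-labial]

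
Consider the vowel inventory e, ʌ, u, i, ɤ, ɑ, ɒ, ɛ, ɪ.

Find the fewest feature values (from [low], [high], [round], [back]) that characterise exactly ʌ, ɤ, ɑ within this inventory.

[+back, -round]

The class [+back], [-round] has exactly /ʌ, ɤ, ɑ/ as its extension in this inventory. No smaller conjunction from the listed features achieves this: [-round] alone would also admit /e, i, ɛ, ɪ/; [+back] alone would also admit /u, ɒ/; and checking the remaining single features turns up none with this extension.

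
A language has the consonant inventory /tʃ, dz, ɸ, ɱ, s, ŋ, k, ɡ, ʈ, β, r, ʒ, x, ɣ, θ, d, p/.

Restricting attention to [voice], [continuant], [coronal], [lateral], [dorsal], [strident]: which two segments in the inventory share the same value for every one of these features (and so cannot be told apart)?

ɡ, ŋ

/ɡ/ (voiced velar stop) and /ŋ/ (velar nasal) are both [+voice], [-continuant], [-coronal], [-lateral], [+dorsal], [-strident], so none of the listed features separates them. (They do differ in [sonorant] and [nasal], which are not among the given features.) Every other pair in the inventory differs on at least one listed feature.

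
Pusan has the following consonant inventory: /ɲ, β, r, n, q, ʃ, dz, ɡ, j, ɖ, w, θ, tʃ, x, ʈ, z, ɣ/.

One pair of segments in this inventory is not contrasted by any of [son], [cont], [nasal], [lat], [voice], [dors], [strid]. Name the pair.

j, w

Both /j/ and /w/ are [+sonorant], [+continuant], [-nasal], [-lateral], [+voice], [+dorsal], [-strident]. Since the list omits [labial], [round] and [back] — which do distinguish the palatal glide from the labial-velar glide — this pair collapses; all other pairs remain distinct.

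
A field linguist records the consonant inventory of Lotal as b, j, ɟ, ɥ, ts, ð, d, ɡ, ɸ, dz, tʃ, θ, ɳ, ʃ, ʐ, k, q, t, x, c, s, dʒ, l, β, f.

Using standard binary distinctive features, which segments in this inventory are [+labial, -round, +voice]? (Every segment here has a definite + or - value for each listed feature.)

Eliminate segments failing any feature: /j, ɟ, ts, ð, d, ɡ, dz, tʃ, θ, ɳ, ʃ, ʐ, k, q, t, x, c, s, dʒ, l/ are [-labial]; /ɥ/ is [+round]; /ɸ, f/ are [-voice]. The remaining /b, β/ satisfy [+labial], [-round], [+voice].

b, β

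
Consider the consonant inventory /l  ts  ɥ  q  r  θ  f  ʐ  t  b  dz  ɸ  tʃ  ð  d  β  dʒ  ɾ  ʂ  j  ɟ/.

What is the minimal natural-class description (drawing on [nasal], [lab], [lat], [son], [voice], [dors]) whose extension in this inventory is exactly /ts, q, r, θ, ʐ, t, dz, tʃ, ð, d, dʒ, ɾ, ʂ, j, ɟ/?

[-lat, -lab]

/ts, q, r, θ, ʐ, t, dz, tʃ, ð, d, dʒ, ɾ, ʂ, j, ɟ/ are all [-lateral], [-labial], and no other segment in the inventory matches both values. Dropping any one of them over-generates: [-labial] alone would also admit /l/; [-lateral] alone would also admit /ɥ, f, b, ɸ, …/. No other single listed feature picks out exactly this set either, so fewer than two features will not do.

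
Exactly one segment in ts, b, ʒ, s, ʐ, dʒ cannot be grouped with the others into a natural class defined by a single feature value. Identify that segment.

b

The remaining segments after removing /b/ share [+strident]; /b/ (voiced bilabial stop) is [−strident]. For every other candidate removal, the leftover set fails to share any single feature value that the removed segment lacks.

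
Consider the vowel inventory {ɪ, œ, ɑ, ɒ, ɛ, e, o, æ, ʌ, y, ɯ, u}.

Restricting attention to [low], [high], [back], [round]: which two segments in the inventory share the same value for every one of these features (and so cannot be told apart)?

e, ɛ

On the given features, /e/ and /ɛ/ have an identical profile: [-low], [-high], [-back], [-round]. No other two segments in the inventory coincide on all 4 features. (They do differ in [tense], which is not among the given features.)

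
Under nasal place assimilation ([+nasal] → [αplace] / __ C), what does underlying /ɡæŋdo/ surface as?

[ɡændo]

The only nasal preceding a consonant is /ŋ/ before /d/. /d/ is [+coronal], so /ŋ/ → /n/, giving [ɡændo].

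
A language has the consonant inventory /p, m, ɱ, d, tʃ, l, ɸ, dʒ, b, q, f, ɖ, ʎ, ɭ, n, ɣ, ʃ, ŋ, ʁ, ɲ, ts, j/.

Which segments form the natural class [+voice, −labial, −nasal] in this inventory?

d, l, dʒ, ɖ, ʎ, ɭ, ɣ, ʁ, j

First, the [+voice] segments are /m, ɱ, d, l, dʒ, b, ɖ, ʎ, ɭ, n, ɣ, ŋ, ʁ, ɲ, j/.
Intersecting with [−labial] gives /d, l, dʒ, ɖ, ʎ, ɭ, n, ɣ, ŋ, ʁ, ɲ, j/.
Then [−nasal] leaves /d, l, dʒ, ɖ, ʎ, ɭ, ɣ, ʁ, j/.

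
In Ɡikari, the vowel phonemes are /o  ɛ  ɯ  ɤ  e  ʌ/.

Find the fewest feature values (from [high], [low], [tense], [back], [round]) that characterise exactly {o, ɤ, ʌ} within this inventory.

[−high, +back]

/o, ɤ, ʌ/ are all [−high], [+back], and no other segment in the inventory matches both values. Dropping any one of them over-generates: [+back] alone would also admit /ɯ/; [−high] alone would also admit /ɛ, e/. No other single listed feature picks out exactly this set either, so fewer than two features will not do.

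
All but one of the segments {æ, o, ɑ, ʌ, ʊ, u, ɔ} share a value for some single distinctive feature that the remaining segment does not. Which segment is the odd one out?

The remaining segments after removing /æ/ share [+back]; /æ/ (low front unrounded vowel) is [−back]. For every other candidate removal, the leftover set fails to share any single feature value that the removed segment lacks.

æ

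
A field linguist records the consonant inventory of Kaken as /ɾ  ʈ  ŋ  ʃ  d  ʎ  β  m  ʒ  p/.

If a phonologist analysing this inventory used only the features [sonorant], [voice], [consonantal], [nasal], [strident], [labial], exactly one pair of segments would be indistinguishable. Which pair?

ʎ, ɾ

Both /ʎ/ and /ɾ/ are [+sonorant], [+voice], [+consonantal], [-nasal], [-strident], [-labial]. Since the list omits [lateral] and [dorsal] — which do distinguish the palatal lateral approximant from the alveolar tap — this pair collapses; all other pairs remain distinct.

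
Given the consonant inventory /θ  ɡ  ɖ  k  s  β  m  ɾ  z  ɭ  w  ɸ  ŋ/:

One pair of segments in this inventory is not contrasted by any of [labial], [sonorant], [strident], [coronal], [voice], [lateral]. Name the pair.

Both /w/ and /m/ are [+labial], [+sonorant], [−strident], [−coronal], [+voice], [−lateral]. Since the list omits [nasal], [continuant], [round] and [dorsal] — which do distinguish the labial-velar glide from the bilabial nasal — this pair collapses; all other pairs remain distinct.

w, m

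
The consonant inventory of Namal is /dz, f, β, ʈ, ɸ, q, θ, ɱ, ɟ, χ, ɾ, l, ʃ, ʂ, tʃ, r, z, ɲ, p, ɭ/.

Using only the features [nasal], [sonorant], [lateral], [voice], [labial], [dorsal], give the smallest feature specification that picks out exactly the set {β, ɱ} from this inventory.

[+voice, +labial]

/β, ɱ/ are all [+voice], [+labial], and no other segment in the inventory matches both values. Dropping any one of them over-generates: [+labial] alone would also admit /f, ɸ, p/; [+voice] alone would also admit /dz, ɟ, ɾ, l, …/. No other single listed feature picks out exactly this set either, so fewer than two features will not do.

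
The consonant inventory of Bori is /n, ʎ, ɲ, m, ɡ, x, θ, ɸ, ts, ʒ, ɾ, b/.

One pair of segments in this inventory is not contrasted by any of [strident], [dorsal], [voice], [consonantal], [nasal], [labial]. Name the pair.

Both /ɡ/ and /ʎ/ are [-strident], [+dorsal], [+voice], [+consonantal], [-nasal], [-labial]. Since the list omits [sonorant], [lateral] and [back] — which do distinguish the voiced velar stop from the palatal lateral approximant — this pair collapses; all other pairs remain distinct.

ɡ, ʎ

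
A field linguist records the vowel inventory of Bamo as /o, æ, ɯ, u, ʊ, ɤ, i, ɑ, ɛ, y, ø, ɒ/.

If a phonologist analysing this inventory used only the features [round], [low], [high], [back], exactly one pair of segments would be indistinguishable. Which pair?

/ʊ/ (high back rounded lax vowel) and /u/ (high back rounded tense vowel) are both [+round], [−low], [+high], [+back], so none of the listed features separates them. (They do differ in [tense], which is not among the given features.) Every other pair in the inventory differs on at least one listed feature.

ʊ, u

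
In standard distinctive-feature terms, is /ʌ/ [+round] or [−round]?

[−round]

As the mid back unrounded lax vowel, /ʌ/ is [−round].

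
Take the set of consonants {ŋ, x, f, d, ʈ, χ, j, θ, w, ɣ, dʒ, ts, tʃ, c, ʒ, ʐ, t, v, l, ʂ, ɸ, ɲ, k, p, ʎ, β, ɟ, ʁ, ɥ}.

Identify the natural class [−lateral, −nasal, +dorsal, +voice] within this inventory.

The [−lateral] segments are /ŋ, x, f, d, ʈ, χ, j, θ, w, ɣ, dʒ, ts, tʃ, c, ʒ, ʐ, t, v, ʂ, ɸ, ɲ, k, p, β, ɟ, ʁ, ɥ/.
Within that set, [−nasal] gives /x, f, d, ʈ, χ, j, θ, w, ɣ, dʒ, ts, tʃ, c, ʒ, ʐ, t, v, ʂ, ɸ, k, p, β, ɟ, ʁ, ɥ/.
Within that set, [+dorsal] gives /x, χ, j, w, ɣ, c, k, ɟ, ʁ, ɥ/.
Then [+voice] leaves /j, w, ɣ, ɟ, ʁ, ɥ/.

j, w, ɣ, ɟ, ʁ, ɥ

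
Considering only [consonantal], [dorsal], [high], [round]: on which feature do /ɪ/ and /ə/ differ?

The two segments share [-consonantal], [+dorsal], [-round]. The only feature from the list on which they differ: /ɪ/ is [+high] while /ə/ is [-high].

[high]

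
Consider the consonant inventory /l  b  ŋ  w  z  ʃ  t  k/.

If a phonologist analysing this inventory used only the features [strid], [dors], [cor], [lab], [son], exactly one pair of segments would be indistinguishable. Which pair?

On the given features, /z/ and /ʃ/ have an identical profile: [+strident], [−dorsal], [+coronal], [−labial], [−sonorant]. No other two segments in the inventory coincide on all 5 features. (They do differ in [voice], [anterior] and [distributed], which are not among the given features.)

z, ʃ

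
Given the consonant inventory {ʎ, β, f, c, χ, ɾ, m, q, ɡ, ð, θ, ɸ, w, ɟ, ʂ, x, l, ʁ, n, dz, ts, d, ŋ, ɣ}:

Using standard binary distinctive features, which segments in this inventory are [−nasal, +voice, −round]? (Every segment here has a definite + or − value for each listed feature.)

ʎ, β, ɾ, ɡ, ð, ɟ, l, ʁ, dz, d, ɣ

Checking each segment against [−nasal], [+voice], [−round]: /ʎ/ (palatal lateral approximant), /β/ (voiced bilabial fricative), /ɾ/ (alveolar tap), /ɡ/ (voiced velar stop), /ð/ (voiced dental fricative), /ɟ/ (voiced palatal stop), among others, satisfy every feature; every other segment in the inventory fails at least one.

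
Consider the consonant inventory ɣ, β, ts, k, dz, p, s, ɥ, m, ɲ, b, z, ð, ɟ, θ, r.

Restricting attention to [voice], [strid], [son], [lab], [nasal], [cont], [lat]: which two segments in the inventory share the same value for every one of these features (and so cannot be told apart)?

ð, ɣ

Both /ð/ and /ɣ/ are [+voice], [-strident], [-sonorant], [-labial], [-nasal], [+continuant], [-lateral]. Since the list omits [coronal] and [dorsal] — which do distinguish the voiced dental fricative from the voiced velar fricative — this pair collapses; all other pairs remain distinct.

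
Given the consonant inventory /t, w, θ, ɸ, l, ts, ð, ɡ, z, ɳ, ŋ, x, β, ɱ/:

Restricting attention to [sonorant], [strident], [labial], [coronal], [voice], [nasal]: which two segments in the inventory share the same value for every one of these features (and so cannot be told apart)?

t, θ

/t/ (voiceless alveolar stop) and /θ/ (voiceless dental fricative) are both [-sonorant], [-strident], [-labial], [+coronal], [-voice], [-nasal], so none of the listed features separates them. (They do differ in [continuant] and [distributed], which are not among the given features.) Every other pair in the inventory differs on at least one listed feature.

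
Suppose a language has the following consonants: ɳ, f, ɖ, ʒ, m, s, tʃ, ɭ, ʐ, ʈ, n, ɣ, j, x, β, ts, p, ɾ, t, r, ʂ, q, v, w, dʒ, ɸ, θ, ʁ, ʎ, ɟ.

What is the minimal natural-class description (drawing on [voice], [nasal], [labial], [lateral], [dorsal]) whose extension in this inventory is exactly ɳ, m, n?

/ɳ, m, n/ are exactly the [+nasal] segments in the inventory, so a single feature suffices.

[+nasal]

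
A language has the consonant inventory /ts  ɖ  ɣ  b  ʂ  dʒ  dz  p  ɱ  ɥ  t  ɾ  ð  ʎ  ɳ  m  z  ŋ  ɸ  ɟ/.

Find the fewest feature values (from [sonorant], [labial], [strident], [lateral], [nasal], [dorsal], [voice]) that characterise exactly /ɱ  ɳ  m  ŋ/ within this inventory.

[+nasal]

The target set is precisely the extension of [+nasal] in this inventory.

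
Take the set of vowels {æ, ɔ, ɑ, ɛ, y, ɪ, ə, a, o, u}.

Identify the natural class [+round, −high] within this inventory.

ɔ, o

Checking each segment against [+round], [−high]: /ɔ/ (mid back rounded lax vowel), /o/ (mid back rounded tense vowel) satisfy every feature; every other segment in the inventory fails at least one.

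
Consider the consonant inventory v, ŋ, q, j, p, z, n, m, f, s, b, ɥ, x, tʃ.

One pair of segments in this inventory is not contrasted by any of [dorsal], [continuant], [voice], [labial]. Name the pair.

b, m

On the given features, /b/ and /m/ have an identical profile: [-dorsal], [-continuant], [+voice], [+labial]. No other two segments in the inventory coincide on all 4 features. (They do differ in [sonorant] and [nasal], which are not among the given features.)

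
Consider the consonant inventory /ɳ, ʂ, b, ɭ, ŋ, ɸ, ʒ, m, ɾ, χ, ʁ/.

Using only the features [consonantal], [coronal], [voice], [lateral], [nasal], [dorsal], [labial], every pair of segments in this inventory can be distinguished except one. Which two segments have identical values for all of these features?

ʒ, ɾ

Both /ʒ/ and /ɾ/ are [+consonantal], [+coronal], [+voice], [−lateral], [−nasal], [−dorsal], [−labial]. Since the list omits [sonorant], [strident] and [anterior] — which do distinguish the voiced postalveolar fricative from the alveolar tap — this pair collapses; all other pairs remain distinct.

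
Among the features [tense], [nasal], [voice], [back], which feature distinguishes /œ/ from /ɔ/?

The two segments share [−tense], [−nasal], [+voice]. The only feature from the list on which they differ: /œ/ is [−back] while /ɔ/ is [+back].

[back]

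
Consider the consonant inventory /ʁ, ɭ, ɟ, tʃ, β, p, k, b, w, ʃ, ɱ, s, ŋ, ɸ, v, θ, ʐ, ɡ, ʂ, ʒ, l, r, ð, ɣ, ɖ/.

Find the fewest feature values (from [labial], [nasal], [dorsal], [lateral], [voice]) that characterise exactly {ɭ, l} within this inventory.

[+lateral]

The target set is precisely the extension of [+lateral] in this inventory.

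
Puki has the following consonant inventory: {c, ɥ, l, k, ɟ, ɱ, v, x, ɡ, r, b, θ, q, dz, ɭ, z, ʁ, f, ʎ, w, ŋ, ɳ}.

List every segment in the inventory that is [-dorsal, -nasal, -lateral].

Checking each segment against [-dorsal], [-nasal], [-lateral]: /v/ (voiced labiodental fricative), /r/ (alveolar trill), /b/ (voiced bilabial stop), /θ/ (voiceless dental fricative), /dz/ (voiced alveolar affricate), /z/ (voiced alveolar fricative), among others, satisfy every feature; every other segment in the inventory fails at least one.

v, r, b, θ, dz, z, f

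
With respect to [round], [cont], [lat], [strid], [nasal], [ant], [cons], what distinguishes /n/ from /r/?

/n/ (alveolar nasal) and /r/ (alveolar trill) agree on [−round], [−lateral], [−strident], [+anterior], [+consonantal]. They differ on [nasal] (/n/ [+], /r/ [−]), [continuant] (/n/ [−], /r/ [+]).

[nasal], [continuant]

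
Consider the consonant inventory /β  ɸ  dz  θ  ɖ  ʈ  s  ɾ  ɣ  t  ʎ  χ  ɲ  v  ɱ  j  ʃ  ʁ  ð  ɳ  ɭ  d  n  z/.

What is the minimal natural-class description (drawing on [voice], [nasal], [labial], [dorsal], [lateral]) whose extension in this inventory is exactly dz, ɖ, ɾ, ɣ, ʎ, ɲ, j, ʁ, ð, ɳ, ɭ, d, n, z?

Every target segment is [+voice], [−labial]; each remaining inventory member fails at least one of these. Each conjunct is needed — [−labial] alone would also admit /θ, ʈ, s, t, …/; [+voice] alone would also admit /β, v, ɱ/ — and no other single listed feature has exactly this extension, so two is the minimum.

[+voice, −labial]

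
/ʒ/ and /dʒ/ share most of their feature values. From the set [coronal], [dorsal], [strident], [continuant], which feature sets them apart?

The two segments share [+coronal], [-dorsal], [+strident]. The only feature from the list on which they differ: /ʒ/ is [+continuant] while /dʒ/ is [-continuant].

[continuant]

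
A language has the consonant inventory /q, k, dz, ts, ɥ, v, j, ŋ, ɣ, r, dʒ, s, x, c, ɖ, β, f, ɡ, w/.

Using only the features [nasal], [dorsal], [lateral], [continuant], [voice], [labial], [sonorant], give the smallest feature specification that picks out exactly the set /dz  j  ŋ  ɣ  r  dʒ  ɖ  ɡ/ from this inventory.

/dz, j, ŋ, ɣ, r, dʒ, ɖ, ɡ/ are all [+voice], [−labial], and no other segment in the inventory matches both values. Dropping any one of them over-generates: [−labial] alone would also admit /q, k, ts, s, …/; [+voice] alone would also admit /ɥ, v, β, w/. No other single listed feature picks out exactly this set either, so fewer than two features will not do.

[+voice, −labial]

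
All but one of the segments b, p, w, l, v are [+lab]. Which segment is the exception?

l

Every segment except /l/ is [+labial]. /l/ (alveolar lateral approximant) is [−labial], so it is the exception.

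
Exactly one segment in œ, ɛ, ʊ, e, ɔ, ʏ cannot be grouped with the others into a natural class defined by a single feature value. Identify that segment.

e

/œ, ʊ, ʏ, ɔ, ɛ/ are all [-tense], but /e/ (mid front unrounded tense vowel) is [+tense]. No other single segment can be removed to leave a set sharing one feature value that the removed segment lacks, so /e/ is the odd one out.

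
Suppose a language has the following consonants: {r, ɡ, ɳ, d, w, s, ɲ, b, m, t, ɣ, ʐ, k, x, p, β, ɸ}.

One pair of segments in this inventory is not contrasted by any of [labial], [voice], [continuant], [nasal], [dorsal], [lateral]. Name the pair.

On the given features, /ʐ/ and /r/ have an identical profile: [-labial], [+voice], [+continuant], [-nasal], [-dorsal], [-lateral]. No other two segments in the inventory coincide on all 6 features. (They do differ in [sonorant], [strident] and [anterior], which are not among the given features.)

ʐ, r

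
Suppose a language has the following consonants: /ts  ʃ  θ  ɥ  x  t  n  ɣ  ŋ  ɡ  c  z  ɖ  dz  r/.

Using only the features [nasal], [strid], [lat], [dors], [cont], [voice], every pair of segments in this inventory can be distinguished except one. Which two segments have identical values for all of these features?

On the given features, /ɥ/ and /ɣ/ have an identical profile: [-nasal], [-strident], [-lateral], [+dorsal], [+continuant], [+voice]. No other two segments in the inventory coincide on all 6 features. (They do differ in [sonorant], [labial], [round] and [back], which are not among the given features.)

ɥ, ɣ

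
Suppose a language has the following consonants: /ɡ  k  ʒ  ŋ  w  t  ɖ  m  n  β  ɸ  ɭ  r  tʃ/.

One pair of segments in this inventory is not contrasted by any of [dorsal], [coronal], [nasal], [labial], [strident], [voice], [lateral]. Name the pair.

Both /ɖ/ and /r/ are [−dorsal], [+coronal], [−nasal], [−labial], [−strident], [+voice], [−lateral]. Since the list omits [sonorant], [continuant] and [anterior] — which do distinguish the voiced retroflex stop from the alveolar trill — this pair collapses; all other pairs remain distinct.

ɖ, r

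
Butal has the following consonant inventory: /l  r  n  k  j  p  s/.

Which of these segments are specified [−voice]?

The feature [voice] marks segments produced with vocal-fold vibration. In this inventory /k, p, s/ lack that property, so they are [−voice]; /l, r, n, j/ are [+voice].

k, p, s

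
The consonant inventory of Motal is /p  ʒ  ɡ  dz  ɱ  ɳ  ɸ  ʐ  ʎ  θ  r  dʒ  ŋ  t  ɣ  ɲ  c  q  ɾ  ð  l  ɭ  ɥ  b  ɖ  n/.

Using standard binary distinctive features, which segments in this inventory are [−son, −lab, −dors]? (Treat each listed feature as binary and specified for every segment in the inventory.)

Checking each segment against [−sonorant], [−labial], [−dorsal]: /ʒ/ (voiced postalveolar fricative), /dz/ (voiced alveolar affricate), /ʐ/ (voiced retroflex fricative), /θ/ (voiceless dental fricative), /dʒ/ (voiced postalveolar affricate), /t/ (voiceless alveolar stop), among others, satisfy every feature; every other segment in the inventory fails at least one.

ʒ, dz, ʐ, θ, dʒ, t, ð, ɖ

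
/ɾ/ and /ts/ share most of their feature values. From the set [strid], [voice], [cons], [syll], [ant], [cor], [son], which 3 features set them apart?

[sonorant], [voice], [strident]

The two segments share [+consonantal], [−syllabic], [+anterior], [+coronal]. The only features from the list on which they differ: /ɾ/ is [+sonorant] while /ts/ is [−sonorant]; /ɾ/ is [+voice] while /ts/ is [−voice]; /ɾ/ is [−strident] while /ts/ is [+strident].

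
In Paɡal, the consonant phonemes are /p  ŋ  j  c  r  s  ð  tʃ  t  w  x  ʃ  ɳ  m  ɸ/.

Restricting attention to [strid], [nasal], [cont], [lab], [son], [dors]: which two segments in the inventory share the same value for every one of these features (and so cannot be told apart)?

Both /s/ and /ʃ/ are [+strident], [−nasal], [+continuant], [−labial], [−sonorant], [−dorsal]. Since the list omits [anterior] and [distributed] — which do distinguish the voiceless alveolar fricative from the voiceless postalveolar fricative — this pair collapses; all other pairs remain distinct.

s, ʃ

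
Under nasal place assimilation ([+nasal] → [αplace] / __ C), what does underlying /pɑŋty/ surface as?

[pɑnty]

In /pɑŋty/, the nasal /ŋ/ precedes /t/, which is [+coronal]. The nasal assimilates in place, becoming the [+coronal] nasal /n/. The surface form is [pɑnty].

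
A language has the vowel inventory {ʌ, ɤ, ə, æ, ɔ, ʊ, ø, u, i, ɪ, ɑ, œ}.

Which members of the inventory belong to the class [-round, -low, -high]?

Eliminate segments failing any feature: /æ, ɑ/ are [+low]; /ɔ, ʊ, ø, u, œ/ are [+round]; /i, ɪ/ are [+high]. The remaining /ʌ, ɤ, ə/ satisfy [-round], [-low], [-high].

ʌ, ɤ, ə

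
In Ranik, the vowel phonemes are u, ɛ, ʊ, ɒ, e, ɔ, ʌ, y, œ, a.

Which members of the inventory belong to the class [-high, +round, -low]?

Among the inventory, the [-high] segments are /ɛ, ɒ, e, ɔ, ʌ, œ, a/.
Of those, [+round] gives /ɒ, ɔ, œ/.
Within that set, [-low] leaves /ɔ, œ/.

ɔ, œ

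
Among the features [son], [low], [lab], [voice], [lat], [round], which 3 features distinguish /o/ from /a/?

/o/ is the mid back rounded tense vowel and /a/ is the low unrounded vowel. Both are [+sonorant], [+voice], [−lateral]. /o/ is [+labial] while /a/ is [−labial]; /o/ is [+round] while /a/ is [−round]; /o/ is [−low] while /a/ is [+low], so the distinguishing features are [labial], [round], [low].

[labial], [round], [low]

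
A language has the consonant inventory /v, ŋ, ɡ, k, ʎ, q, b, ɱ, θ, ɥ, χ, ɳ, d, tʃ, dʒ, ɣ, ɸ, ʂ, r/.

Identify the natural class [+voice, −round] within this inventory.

v, ŋ, ɡ, ʎ, b, ɱ, ɳ, d, dʒ, ɣ, r

Eliminate segments failing any feature: /k, q, θ, χ, tʃ, ɸ, ʂ/ are [−voice]; /ɥ/ is [+round]. The remaining /v, ŋ, ɡ, ʎ, b, ɱ, ɳ, d, dʒ, ɣ, r/ satisfy [+voice], [−round].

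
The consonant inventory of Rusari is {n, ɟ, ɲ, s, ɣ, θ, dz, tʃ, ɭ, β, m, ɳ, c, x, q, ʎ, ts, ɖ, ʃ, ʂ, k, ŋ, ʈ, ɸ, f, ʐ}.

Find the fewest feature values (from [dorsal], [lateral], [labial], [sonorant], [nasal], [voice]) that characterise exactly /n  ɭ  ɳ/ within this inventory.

The class [+sonorant], [−labial], [−dorsal] has exactly /n, ɭ, ɳ/ as its extension in this inventory. No smaller conjunction from the listed features achieves this: [−labial, −dorsal] alone would also admit /s, θ, dz, tʃ, …/; [+sonorant, −dorsal] alone would also admit /m/; [+sonorant, −labial] alone would also admit /ɲ, ʎ, ŋ/; and checking the remaining two-feature bundles turns up none with this extension.

[+sonorant, −labial, −dorsal]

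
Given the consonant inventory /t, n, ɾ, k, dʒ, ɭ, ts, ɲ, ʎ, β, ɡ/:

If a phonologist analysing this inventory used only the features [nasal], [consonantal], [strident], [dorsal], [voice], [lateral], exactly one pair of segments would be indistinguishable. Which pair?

/ɾ/ (alveolar tap) and /β/ (voiced bilabial fricative) are both [−nasal], [+consonantal], [−strident], [−dorsal], [+voice], [−lateral], so none of the listed features separates them. (They do differ in [sonorant], [labial] and [coronal], which are not among the given features.) Every other pair in the inventory differs on at least one listed feature.

ɾ, β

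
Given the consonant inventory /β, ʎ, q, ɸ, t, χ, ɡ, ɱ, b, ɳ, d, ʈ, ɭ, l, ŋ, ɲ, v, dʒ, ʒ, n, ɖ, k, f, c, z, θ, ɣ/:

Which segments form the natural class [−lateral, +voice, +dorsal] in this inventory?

Eliminate segments failing any feature: /β, ɱ, b, ɳ, d, v, dʒ, ʒ, n, ɖ, z/ are [−dorsal]; /ʎ, ɭ, l/ are [+lateral]; /q, ɸ, t, χ, ʈ, k, f, c, θ/ are [−voice]. The remaining /ɡ, ŋ, ɲ, ɣ/ satisfy [−lateral], [+voice], [+dorsal].

ɡ, ŋ, ɲ, ɣ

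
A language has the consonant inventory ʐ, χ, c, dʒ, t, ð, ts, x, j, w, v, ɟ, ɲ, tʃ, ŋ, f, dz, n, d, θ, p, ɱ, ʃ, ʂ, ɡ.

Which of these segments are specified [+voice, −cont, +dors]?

ɟ, ɲ, ŋ, ɡ

Eliminate segments failing any feature: /ʐ, ð, j, w, v/ are [+continuant]; /χ, c, t, ts, x, tʃ, f, θ, p, ʃ, ʂ/ are [−voice]; /dʒ, dz, n, d, ɱ/ are [−dorsal]. The remaining /ɟ, ɲ, ŋ, ɡ/ satisfy [+voice], [−continuant], [+dorsal].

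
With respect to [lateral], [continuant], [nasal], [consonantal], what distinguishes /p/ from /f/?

[continuant]

The two segments share [−lateral], [−nasal], [+consonantal]. The only feature from the list on which they differ: /p/ is [−continuant] while /f/ is [+continuant].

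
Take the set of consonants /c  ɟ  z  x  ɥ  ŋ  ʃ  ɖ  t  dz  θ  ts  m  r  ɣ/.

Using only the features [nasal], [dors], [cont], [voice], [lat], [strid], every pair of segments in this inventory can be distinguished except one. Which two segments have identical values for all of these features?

On the given features, /ɥ/ and /ɣ/ have an identical profile: [−nasal], [+dorsal], [+continuant], [+voice], [−lateral], [−strident]. No other two segments in the inventory coincide on all 6 features. (They do differ in [sonorant], [labial], [round] and [back], which are not among the given features.)

ɥ, ɣ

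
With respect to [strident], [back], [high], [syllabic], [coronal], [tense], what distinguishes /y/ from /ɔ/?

The two segments share [-strident], [+syllabic], [-coronal]. The only features from the list on which they differ: /y/ is [+high] while /ɔ/ is [-high]; /y/ is [-back] while /ɔ/ is [+back]; /y/ is [+tense] while /ɔ/ is [-tense].

[high], [back], [tense]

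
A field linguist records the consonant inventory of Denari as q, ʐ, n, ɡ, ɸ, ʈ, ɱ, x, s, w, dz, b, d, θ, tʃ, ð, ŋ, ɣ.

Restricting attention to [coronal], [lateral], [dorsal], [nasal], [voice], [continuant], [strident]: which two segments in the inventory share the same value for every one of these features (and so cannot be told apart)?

Both /w/ and /ɣ/ are [−coronal], [−lateral], [+dorsal], [−nasal], [+voice], [+continuant], [−strident]. Since the list omits [sonorant], [labial] and [round] — which do distinguish the labial-velar glide from the voiced velar fricative — this pair collapses; all other pairs remain distinct.

w, ɣ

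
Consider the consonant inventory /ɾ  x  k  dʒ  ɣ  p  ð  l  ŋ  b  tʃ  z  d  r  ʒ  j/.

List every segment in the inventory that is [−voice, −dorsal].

First, the [−voice] segments are /x, k, p, tʃ/.
Within that set, [−dorsal] leaves /p, tʃ/.

p, tʃ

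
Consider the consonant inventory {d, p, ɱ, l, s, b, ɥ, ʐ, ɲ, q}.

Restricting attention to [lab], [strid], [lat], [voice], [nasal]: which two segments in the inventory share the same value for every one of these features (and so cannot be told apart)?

ɥ, b

/ɥ/ (labial-palatal glide) and /b/ (voiced bilabial stop) are both [+labial], [−strident], [−lateral], [+voice], [−nasal], so none of the listed features separates them. (They do differ in [sonorant], [continuant], [round] and [dorsal], which are not among the given features.) Every other pair in the inventory differs on at least one listed feature.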